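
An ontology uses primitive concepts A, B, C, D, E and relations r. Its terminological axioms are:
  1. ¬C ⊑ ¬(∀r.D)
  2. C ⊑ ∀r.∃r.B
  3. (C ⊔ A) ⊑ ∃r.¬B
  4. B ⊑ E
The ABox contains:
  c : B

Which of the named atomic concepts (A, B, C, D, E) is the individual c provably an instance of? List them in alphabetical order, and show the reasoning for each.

{B, E}

1. c : A?  L(c) = {B} ∪ {¬A}
   apply at c: B⊑E
   open: L(c) ⊇ {B, E, ¬A, ¬C, ∃r.¬D} (+ ∃-successors) — c ∉ A possible
2. c : B?  L(c) = {B} ∪ {¬B}
   clash {B, ¬B} at c — c ∈ B
3. c : C?  L(c) = {B} ∪ {¬C}
   apply at c: ¬C⊑¬(∀r.D); B⊑E
   open: L(c) ⊇ {B, E, ¬A, ¬C, ∃r.¬D} (+ ∃-successors) — c ∉ C possible
4. c : D?  L(c) = {B} ∪ {¬D}
   apply at c: B⊑E
   open: L(c) ⊇ {B, E, ¬A, ¬C, ¬D, …} (+ ∃-successors) — c ∉ D possible
5. c : E?  L(c) = {B} ∪ {¬E}
   clash {E, ¬E} at c — c ∈ E
6. Entailed for c: {B, E}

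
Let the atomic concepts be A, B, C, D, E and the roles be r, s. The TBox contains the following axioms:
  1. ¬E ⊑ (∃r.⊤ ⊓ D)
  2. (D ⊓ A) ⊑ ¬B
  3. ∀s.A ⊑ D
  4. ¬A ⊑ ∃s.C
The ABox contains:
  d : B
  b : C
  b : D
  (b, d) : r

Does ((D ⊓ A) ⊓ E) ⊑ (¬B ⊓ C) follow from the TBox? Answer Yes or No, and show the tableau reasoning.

No

1. ((D ⊓ A) ⊓ E) ⊑ (¬B ⊓ C)  ⇔  (((D ⊓ A) ⊓ E) ⊓ (B ⊔ ¬C)) unsat w.r.t. T
   apply at x₀: (D ⊓ A)⊑¬B
   open: L(x₀) ⊇ {A, D, E, ¬B, ¬C}
2. Hence ((D ⊓ A) ⊓ E) ⊑ (¬B ⊓ C): not entailed.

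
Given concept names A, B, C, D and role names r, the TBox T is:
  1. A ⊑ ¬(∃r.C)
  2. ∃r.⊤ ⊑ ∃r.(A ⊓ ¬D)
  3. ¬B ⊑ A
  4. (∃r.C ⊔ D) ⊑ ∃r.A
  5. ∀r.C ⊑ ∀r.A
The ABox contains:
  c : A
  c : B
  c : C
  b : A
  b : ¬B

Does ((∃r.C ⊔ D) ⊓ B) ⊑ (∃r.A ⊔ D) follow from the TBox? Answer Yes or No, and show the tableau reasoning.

Yes

1. ((∃r.C ⊔ D) ⊓ B) ⊑ (∃r.A ⊔ D)  ⇔  (((∃r.C ⊔ D) ⊓ B) ⊓ (∀r.¬A ⊓ ¬D)) unsat w.r.t. T
   all branches close; clash {D, ¬D} at x₀
2. Hence ((∃r.C ⊔ D) ⊓ B) ⊑ (∃r.A ⊔ D): entailed.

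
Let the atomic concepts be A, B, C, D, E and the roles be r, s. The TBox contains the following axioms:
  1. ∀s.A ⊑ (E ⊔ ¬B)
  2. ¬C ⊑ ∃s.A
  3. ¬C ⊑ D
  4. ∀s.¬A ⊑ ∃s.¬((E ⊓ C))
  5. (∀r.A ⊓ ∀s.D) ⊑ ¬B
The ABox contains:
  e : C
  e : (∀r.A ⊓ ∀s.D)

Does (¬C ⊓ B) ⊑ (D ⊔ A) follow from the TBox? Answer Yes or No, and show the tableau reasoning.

Yes

1. (¬C ⊓ B) ⊑ (D ⊔ A)  ⇔  ((¬C ⊓ B) ⊓ (¬D ⊓ ¬A)) unsat w.r.t. T
   all branches close; clash {D, ¬D} at x₀
2. Hence (¬C ⊓ B) ⊑ (D ⊔ A): entailed.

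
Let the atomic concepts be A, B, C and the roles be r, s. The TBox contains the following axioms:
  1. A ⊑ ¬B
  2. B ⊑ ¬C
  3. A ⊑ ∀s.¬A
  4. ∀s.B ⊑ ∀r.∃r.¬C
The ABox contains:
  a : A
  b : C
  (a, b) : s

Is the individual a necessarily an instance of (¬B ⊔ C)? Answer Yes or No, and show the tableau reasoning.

Yes

1. a : (¬B ⊔ C)?  L(a) = {A} ∪ {(B ⊓ ¬C)}
   clash {B, ¬B} at a — a ∈ (¬B ⊔ C)
2. Hence a : (¬B ⊔ C): entailed.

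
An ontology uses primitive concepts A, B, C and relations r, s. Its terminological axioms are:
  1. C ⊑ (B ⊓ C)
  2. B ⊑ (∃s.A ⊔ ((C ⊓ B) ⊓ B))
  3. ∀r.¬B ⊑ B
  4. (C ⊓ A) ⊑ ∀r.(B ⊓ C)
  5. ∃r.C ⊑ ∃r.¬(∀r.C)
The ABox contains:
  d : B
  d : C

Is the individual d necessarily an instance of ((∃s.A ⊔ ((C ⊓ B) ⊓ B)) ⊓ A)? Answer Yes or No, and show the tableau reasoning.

1. d : ((∃s.A ⊔ ((C ⊓ B) ⊓ B)) ⊓ A)?  L(d) = {B, C} ∪ {((∀s.¬A ⊓ ((¬C ⊔ ¬B) ⊔ ¬B)) ⊔ ¬A)}
   apply at d: C⊑(B ⊓ C); B⊑(∃s.A ⊔ ((C ⊓ B) ⊓ B))
   open: L(d) ⊇ {B, C, ¬A, ∀r.¬C, ∃s.A} (+ ∃-successors) — d ∉ ((∃s.A ⊔ ((C ⊓ B) ⊓ B)) ⊓ A) possible
2. Hence d : ((∃s.A ⊔ ((C ⊓ B) ⊓ B)) ⊓ A): not entailed.

No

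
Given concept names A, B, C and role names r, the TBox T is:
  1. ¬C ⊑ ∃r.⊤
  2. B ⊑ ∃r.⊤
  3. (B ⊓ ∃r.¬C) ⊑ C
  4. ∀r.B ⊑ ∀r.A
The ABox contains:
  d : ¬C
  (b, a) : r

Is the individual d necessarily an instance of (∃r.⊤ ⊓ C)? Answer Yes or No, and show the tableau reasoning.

No

1. d : (∃r.⊤ ⊓ C)?  L(d) = {¬C} ∪ {(∀r.⊥ ⊔ ¬C)}
   apply at d: ¬C⊑∃r.⊤
   open: L(d) ⊇ {¬B, ¬C, ∃r.¬B, ∃r.⊤} (+ ∃-successors) — d ∉ (∃r.⊤ ⊓ C) possible
2. Hence d : (∃r.⊤ ⊓ C): not entailed.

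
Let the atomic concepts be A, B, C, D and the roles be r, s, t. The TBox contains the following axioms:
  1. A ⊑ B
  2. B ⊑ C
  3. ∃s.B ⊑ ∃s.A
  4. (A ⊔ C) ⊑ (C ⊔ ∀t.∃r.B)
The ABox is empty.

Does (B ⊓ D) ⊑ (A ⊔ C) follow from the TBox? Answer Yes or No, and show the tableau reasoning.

Yes

1. (B ⊓ D) ⊑ (A ⊔ C)  ⇔  ((B ⊓ D) ⊓ (¬A ⊓ ¬C)) unsat w.r.t. T
   all branches close; clash {C, ¬C} at x₀
2. Hence (B ⊓ D) ⊑ (A ⊔ C): entailed.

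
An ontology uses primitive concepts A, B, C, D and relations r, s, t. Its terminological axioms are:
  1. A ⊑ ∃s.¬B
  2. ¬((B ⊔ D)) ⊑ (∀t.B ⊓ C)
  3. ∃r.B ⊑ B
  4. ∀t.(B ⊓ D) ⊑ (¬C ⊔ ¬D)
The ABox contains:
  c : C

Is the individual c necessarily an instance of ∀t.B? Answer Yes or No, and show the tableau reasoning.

1. c : ∀t.B?  L(c) = {C} ∪ {∃t.¬B}
   open: L(c) ⊇ {B, C, ¬A, ∃t.(¬B ⊔ ¬D), ∃t.¬B} (+ ∃-successors) — c ∉ ∀t.B possible
2. Hence c : ∀t.B: not entailed.

No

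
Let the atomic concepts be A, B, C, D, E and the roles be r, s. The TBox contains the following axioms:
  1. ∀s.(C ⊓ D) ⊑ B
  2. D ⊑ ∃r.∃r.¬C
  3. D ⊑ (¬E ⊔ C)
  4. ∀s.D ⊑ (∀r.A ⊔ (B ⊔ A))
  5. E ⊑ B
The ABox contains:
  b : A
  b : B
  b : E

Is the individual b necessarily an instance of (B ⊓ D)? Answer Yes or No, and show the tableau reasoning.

1. b : (B ⊓ D)?  L(b) = {A, B, E} ∪ {(¬B ⊔ ¬D)}
   open: L(b) ⊇ {A, B, E, ¬D, ∃s.¬D} (+ ∃-successors) — b ∉ (B ⊓ D) possible
2. Hence b : (B ⊓ D): not entailed.

No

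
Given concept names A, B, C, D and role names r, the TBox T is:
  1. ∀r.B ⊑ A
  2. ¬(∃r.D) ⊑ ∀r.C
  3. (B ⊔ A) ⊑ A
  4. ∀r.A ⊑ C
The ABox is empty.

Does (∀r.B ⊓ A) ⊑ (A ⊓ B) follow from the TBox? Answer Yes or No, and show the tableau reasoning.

1. (∀r.B ⊓ A) ⊑ (A ⊓ B)  ⇔  ((∀r.B ⊓ A) ⊓ (¬A ⊔ ¬B)) unsat w.r.t. T
   open: L(x₀) ⊇ {A, C, ¬B, ∀r.B, ∃r.D} (+ ∃-successors)
2. Hence (∀r.B ⊓ A) ⊑ (A ⊓ B): not entailed.

No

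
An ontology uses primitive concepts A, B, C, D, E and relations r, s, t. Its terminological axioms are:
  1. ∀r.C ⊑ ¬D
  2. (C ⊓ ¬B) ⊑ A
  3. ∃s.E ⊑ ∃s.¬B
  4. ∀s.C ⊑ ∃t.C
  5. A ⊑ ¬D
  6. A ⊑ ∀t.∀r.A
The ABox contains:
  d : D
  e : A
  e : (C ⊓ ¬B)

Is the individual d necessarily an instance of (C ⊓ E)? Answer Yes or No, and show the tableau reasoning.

No

1. d : (C ⊓ E)?  L(d) = {D} ∪ {(¬C ⊔ ¬E)}
   open: L(d) ⊇ {D, ¬A, ¬C, ∀s.¬E, ∃r.¬C, …} (+ ∃-successors) — d ∉ (C ⊓ E) possible
2. Hence d : (C ⊓ E): not entailed.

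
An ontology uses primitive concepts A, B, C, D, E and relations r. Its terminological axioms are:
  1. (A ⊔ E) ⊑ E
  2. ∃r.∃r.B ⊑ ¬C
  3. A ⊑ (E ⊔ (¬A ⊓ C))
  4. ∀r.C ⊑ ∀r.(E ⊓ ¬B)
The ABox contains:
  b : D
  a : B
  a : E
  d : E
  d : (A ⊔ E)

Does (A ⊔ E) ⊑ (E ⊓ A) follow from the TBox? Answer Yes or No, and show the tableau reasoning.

No

1. (A ⊔ E) ⊑ (E ⊓ A)  ⇔  ((A ⊔ E) ⊓ (¬E ⊔ ¬A)) unsat w.r.t. T
   apply at x₀: (A ⊔ E)⊑E
   open: L(x₀) ⊇ {E, ¬A, ∀r.∀r.¬B, ∃r.¬C} (+ ∃-successors)
2. Hence (A ⊔ E) ⊑ (E ⊓ A): not entailed.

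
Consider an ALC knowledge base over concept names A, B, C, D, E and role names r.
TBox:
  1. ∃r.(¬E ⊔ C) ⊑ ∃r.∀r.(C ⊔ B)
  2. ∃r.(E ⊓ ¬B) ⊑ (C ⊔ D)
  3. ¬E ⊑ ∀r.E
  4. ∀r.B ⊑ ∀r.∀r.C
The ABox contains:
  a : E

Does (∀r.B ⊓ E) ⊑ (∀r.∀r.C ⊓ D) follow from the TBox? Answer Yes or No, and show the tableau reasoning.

No

1. (∀r.B ⊓ E) ⊑ (∀r.∀r.C ⊓ D)  ⇔  ((∀r.B ⊓ E) ⊓ (∃r.∃r.¬C ⊔ ¬D)) unsat w.r.t. T
   apply at x₀: ∀r.B⊑∀r.∀r.C
   open: L(x₀) ⊇ {E, ¬D, ∀r.(E ⊓ ¬C), ∀r.(¬E ⊔ B), ∀r.B, …}
2. Hence (∀r.B ⊓ E) ⊑ (∀r.∀r.C ⊓ D): not entailed.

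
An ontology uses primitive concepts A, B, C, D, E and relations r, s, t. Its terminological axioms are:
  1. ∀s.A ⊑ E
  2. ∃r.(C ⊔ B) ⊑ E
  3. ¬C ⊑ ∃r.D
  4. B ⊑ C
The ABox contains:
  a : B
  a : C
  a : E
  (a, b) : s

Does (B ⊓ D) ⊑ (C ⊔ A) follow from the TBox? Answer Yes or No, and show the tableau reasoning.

Yes

1. (B ⊓ D) ⊑ (C ⊔ A)  ⇔  ((B ⊓ D) ⊓ (¬C ⊓ ¬A)) unsat w.r.t. T
   all branches close; clash {C, ¬C} at x₀
2. Hence (B ⊓ D) ⊑ (C ⊔ A): entailed.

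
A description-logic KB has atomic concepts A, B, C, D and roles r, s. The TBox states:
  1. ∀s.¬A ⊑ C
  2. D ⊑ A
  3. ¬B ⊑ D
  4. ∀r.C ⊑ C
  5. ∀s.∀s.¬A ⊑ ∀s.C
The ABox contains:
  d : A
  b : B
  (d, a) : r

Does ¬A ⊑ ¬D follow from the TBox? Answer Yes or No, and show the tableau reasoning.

Yes

1. ¬A ⊑ ¬D  ⇔  (¬A ⊓ D) unsat w.r.t. T
   all branches close; clash {A, ¬A} at x₀
2. Hence ¬A ⊑ ¬D: entailed.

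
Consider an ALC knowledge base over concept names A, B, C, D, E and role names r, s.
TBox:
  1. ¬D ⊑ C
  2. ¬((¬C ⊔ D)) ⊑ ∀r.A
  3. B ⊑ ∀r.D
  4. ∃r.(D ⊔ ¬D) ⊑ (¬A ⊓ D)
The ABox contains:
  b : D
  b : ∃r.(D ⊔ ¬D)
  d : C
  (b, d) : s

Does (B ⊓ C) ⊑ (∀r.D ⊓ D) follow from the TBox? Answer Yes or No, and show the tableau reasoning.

No

1. (B ⊓ C) ⊑ (∀r.D ⊓ D)  ⇔  ((B ⊓ C) ⊓ (∃r.¬D ⊔ ¬D)) unsat w.r.t. T
   apply at x₀: B⊑∀r.D
   open: L(x₀) ⊇ {B, C, ¬D, ∀r.(¬D ⊓ D), ∀r.A, …}
2. Hence (B ⊓ C) ⊑ (∀r.D ⊓ D): not entailed.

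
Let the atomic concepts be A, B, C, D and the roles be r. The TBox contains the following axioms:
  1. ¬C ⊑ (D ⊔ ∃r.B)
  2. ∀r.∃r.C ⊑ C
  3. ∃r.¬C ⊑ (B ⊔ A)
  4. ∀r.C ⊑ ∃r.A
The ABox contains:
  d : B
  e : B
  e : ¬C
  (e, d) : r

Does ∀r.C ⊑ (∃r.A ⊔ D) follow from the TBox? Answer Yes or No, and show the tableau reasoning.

1. ∀r.C ⊑ (∃r.A ⊔ D)  ⇔  (∀r.C ⊓ (∀r.¬A ⊓ ¬D)) unsat w.r.t. T
   all branches close; clash {A, ¬A} at an ∃-successor
2. Hence ∀r.C ⊑ (∃r.A ⊔ D): entailed.

Yes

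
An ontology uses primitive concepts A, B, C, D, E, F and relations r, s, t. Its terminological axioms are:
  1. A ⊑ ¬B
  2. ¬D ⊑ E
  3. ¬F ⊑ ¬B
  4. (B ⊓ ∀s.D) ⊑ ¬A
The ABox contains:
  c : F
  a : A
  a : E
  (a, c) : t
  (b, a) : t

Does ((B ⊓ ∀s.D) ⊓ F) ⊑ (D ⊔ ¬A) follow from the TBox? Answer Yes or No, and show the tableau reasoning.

Yes

1. ((B ⊓ ∀s.D) ⊓ F) ⊑ (D ⊔ ¬A)  ⇔  (((B ⊓ ∀s.D) ⊓ F) ⊓ (¬D ⊓ A)) unsat w.r.t. T
   all branches close; clash {B, ¬B} at x₀
2. Hence ((B ⊓ ∀s.D) ⊓ F) ⊑ (D ⊔ ¬A): entailed.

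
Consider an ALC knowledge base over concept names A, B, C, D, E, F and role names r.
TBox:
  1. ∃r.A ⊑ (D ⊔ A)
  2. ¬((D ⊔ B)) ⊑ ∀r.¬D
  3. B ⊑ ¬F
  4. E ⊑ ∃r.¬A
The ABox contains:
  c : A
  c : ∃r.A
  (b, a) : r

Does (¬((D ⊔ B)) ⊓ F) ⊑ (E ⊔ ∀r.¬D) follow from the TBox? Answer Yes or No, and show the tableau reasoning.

1. (¬((D ⊔ B)) ⊓ F) ⊑ (E ⊔ ∀r.¬D)  ⇔  (((¬D ⊓ ¬B) ⊓ F) ⊓ (¬E ⊓ ∃r.D)) unsat w.r.t. T
   all branches close; clash {D, ¬D} at an ∃-successor
2. Hence (¬((D ⊔ B)) ⊓ F) ⊑ (E ⊔ ∀r.¬D): entailed.

Yes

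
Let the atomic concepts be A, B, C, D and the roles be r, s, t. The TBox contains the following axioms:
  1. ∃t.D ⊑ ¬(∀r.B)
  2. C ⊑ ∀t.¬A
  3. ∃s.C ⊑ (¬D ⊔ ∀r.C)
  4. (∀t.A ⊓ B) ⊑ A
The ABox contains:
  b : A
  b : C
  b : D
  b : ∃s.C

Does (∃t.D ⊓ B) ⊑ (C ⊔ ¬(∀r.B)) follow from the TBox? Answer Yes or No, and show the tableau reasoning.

Yes

1. (∃t.D ⊓ B) ⊑ (C ⊔ ¬(∀r.B))  ⇔  ((∃t.D ⊓ B) ⊓ (¬C ⊓ ∀r.B)) unsat w.r.t. T
   all branches close; clash {B, ¬B} at an ∃-successor
2. Hence (∃t.D ⊓ B) ⊑ (C ⊔ ¬(∀r.B)): entailed.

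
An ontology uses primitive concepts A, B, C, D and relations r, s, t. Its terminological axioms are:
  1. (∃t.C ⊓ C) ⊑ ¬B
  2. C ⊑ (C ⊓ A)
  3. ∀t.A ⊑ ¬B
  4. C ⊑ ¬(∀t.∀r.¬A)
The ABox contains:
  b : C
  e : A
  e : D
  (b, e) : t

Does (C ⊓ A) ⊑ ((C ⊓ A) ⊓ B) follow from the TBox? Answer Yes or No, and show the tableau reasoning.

1. (C ⊓ A) ⊑ ((C ⊓ A) ⊓ B)  ⇔  ((C ⊓ A) ⊓ ((¬C ⊔ ¬A) ⊔ ¬B)) unsat w.r.t. T
   apply at x₀: C⊑¬(∀t.∀r.¬A)
   open: L(x₀) ⊇ {A, C, ¬B, ∃t.∃r.A} (+ ∃-successors)
2. Hence (C ⊓ A) ⊑ ((C ⊓ A) ⊓ B): not entailed.

No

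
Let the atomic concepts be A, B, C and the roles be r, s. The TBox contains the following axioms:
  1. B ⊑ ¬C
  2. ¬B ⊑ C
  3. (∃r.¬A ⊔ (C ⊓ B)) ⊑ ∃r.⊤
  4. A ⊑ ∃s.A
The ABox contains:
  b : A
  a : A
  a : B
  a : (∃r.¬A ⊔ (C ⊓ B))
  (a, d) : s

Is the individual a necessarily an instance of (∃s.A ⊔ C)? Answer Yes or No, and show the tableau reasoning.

Yes

1. a : (∃s.A ⊔ C)?  L(a) = {A, B, (∃r.¬A ⊔ (C ⊓ B))} ∪ {(∀s.¬A ⊓ ¬C)}
   clash {C, ¬C} at a — a ∈ (∃s.A ⊔ C)
2. Hence a : (∃s.A ⊔ C): entailed.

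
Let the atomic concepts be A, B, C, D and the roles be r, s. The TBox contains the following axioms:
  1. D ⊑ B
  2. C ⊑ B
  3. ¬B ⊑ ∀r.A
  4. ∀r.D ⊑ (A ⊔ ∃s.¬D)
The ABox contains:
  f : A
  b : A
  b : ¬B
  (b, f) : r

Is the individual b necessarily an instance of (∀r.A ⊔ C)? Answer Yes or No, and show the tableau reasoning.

Yes

1. b : (∀r.A ⊔ C)?  L(b) = {A, ¬B} ∪ {(∃r.¬A ⊓ ¬C)}
   clash {B, ¬B} at b — b ∈ (∀r.A ⊔ C)
2. Hence b : (∀r.A ⊔ C): entailed.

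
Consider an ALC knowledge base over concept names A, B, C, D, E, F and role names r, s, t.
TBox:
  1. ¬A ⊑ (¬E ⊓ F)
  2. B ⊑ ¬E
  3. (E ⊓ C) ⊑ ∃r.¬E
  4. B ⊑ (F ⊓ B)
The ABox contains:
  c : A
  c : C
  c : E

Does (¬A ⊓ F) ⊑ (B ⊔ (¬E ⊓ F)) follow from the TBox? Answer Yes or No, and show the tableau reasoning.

Yes

1. (¬A ⊓ F) ⊑ (B ⊔ (¬E ⊓ F))  ⇔  ((¬A ⊓ F) ⊓ (¬B ⊓ (E ⊔ ¬F))) unsat w.r.t. T
   all branches close; clash {F, ¬F} at x₀
2. Hence (¬A ⊓ F) ⊑ (B ⊔ (¬E ⊓ F)): entailed.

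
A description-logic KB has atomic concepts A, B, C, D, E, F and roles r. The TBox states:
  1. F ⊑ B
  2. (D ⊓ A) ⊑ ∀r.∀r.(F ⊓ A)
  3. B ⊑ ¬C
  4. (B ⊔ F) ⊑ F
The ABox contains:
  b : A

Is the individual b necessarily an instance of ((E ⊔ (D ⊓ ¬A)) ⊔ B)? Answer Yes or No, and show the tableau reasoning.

No

1. b : ((E ⊔ (D ⊓ ¬A)) ⊔ B)?  L(b) = {A} ∪ {((¬E ⊓ (¬D ⊔ A)) ⊓ ¬B)}
   open: L(b) ⊇ {A, ¬B, ¬D, ¬E, ¬F} — b ∉ ((E ⊔ (D ⊓ ¬A)) ⊔ B) possible
2. Hence b : ((E ⊔ (D ⊓ ¬A)) ⊔ B): not entailed.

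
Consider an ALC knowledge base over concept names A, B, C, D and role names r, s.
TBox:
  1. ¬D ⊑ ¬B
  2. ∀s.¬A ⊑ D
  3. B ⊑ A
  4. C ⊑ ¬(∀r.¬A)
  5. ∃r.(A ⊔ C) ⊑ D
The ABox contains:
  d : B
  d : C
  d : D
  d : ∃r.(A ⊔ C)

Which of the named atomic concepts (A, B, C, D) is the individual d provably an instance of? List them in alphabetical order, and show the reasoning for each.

1. d : A?  L(d) = {B, C, D, ∃r.(A ⊔ C)} ∪ {¬A}
   clash {A, ¬A} at d — d ∈ A
2. d : B?  L(d) = {B, C, D, ∃r.(A ⊔ C)} ∪ {¬B}
   clash {B, ¬B} at d — d ∈ B
3. d : C?  L(d) = {B, C, D, ∃r.(A ⊔ C)} ∪ {¬C}
   clash {C, ¬C} at d — d ∈ C
4. d : D?  L(d) = {B, C, D, ∃r.(A ⊔ C)} ∪ {¬D}
   clash {D, ¬D} at d — d ∈ D
5. Entailed for d: {A, B, C, D}

{A, B, C, D}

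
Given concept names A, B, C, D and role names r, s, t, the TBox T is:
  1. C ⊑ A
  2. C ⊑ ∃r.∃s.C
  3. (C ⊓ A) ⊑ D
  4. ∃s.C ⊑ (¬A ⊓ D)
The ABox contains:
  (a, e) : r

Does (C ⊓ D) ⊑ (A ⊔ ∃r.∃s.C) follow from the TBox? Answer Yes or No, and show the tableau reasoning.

1. (C ⊓ D) ⊑ (A ⊔ ∃r.∃s.C)  ⇔  ((C ⊓ D) ⊓ (¬A ⊓ ∀r.∀s.¬C)) unsat w.r.t. T
   all branches close; clash {A, ¬A} at x₀
2. Hence (C ⊓ D) ⊑ (A ⊔ ∃r.∃s.C): entailed.

Yes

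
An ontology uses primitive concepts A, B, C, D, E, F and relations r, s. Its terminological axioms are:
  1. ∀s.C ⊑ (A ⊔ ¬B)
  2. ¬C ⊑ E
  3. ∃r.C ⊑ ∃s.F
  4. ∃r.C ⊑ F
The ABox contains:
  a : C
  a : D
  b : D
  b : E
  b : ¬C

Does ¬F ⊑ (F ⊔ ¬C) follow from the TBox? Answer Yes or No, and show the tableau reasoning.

No

1. ¬F ⊑ (F ⊔ ¬C)  ⇔  (¬F ⊓ (¬F ⊓ C)) unsat w.r.t. T
   open: L(x₀) ⊇ {C, ¬F, ∀r.¬C, ∃s.¬C} (+ ∃-successors)
2. Hence ¬F ⊑ (F ⊔ ¬C): not entailed.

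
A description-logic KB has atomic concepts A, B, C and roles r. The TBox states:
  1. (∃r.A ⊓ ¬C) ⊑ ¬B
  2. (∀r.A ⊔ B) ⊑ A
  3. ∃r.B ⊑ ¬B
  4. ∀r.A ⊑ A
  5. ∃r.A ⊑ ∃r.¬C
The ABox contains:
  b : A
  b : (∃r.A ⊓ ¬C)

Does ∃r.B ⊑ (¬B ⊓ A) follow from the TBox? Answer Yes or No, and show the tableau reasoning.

No

1. ∃r.B ⊑ (¬B ⊓ A)  ⇔  (∃r.B ⊓ (B ⊔ ¬A)) unsat w.r.t. T
   apply at x₀: ∃r.B⊑¬B
   open: L(x₀) ⊇ {¬A, ¬B, ∃r.B, ∃r.¬A, ∃r.¬C} (+ ∃-successors)
2. Hence ∃r.B ⊑ (¬B ⊓ A): not entailed.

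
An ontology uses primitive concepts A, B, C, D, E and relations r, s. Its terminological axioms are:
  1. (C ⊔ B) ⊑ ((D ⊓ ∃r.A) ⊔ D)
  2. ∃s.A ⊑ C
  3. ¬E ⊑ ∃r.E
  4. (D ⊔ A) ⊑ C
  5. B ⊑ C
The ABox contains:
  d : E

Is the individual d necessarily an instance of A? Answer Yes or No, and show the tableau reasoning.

No

1. d : A?  L(d) = {E} ∪ {¬A}
   open: L(d) ⊇ {E, ¬A, ¬B, ¬C, ¬D, …} — d ∉ A possible
2. Hence d : A: not entailed.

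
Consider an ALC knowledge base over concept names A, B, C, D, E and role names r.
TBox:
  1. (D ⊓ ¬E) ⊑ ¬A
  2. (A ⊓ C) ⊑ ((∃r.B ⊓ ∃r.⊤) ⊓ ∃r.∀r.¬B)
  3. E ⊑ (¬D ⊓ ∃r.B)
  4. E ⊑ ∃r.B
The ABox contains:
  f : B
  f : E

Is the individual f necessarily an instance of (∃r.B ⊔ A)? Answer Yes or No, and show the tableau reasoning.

1. f : (∃r.B ⊔ A)?  L(f) = {B, E} ∪ {(∀r.¬B ⊓ ¬A)}
   clash {B, ¬B} at an ∃-successor — f ∈ (∃r.B ⊔ A)
2. Hence f : (∃r.B ⊔ A): entailed.

Yes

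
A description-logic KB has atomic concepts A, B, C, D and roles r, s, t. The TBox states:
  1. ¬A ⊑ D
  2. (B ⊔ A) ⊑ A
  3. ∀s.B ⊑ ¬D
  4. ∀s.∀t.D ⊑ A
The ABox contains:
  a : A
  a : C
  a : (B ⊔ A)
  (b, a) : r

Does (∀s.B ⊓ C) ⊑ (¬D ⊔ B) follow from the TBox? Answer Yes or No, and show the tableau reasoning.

Yes

1. (∀s.B ⊓ C) ⊑ (¬D ⊔ B)  ⇔  ((∀s.B ⊓ C) ⊓ (D ⊓ ¬B)) unsat w.r.t. T
   all branches close; clash {D, ¬D} at x₀
2. Hence (∀s.B ⊓ C) ⊑ (¬D ⊔ B): entailed.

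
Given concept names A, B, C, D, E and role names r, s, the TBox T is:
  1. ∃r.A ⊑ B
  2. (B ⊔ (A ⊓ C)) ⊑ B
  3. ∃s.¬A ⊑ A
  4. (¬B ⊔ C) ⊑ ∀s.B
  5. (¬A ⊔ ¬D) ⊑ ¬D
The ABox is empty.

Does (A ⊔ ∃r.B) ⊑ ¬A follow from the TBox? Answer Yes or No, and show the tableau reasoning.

1. (A ⊔ ∃r.B) ⊑ ¬A  ⇔  ((A ⊔ ∃r.B) ⊓ A) unsat w.r.t. T
   open: L(x₀) ⊇ {A, B, D, ¬C}
2. Hence (A ⊔ ∃r.B) ⊑ ¬A: not entailed.

No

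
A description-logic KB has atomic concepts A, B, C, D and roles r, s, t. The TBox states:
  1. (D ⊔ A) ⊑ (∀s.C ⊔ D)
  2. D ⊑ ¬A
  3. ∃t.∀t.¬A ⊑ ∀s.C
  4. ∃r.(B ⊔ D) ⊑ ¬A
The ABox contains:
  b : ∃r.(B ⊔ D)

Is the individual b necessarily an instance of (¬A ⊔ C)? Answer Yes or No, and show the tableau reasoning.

Yes

1. b : (¬A ⊔ C)?  L(b) = {∃r.(B ⊔ D)} ∪ {(A ⊓ ¬C)}
   clash {A, ¬A} at b — b ∈ (¬A ⊔ C)
2. Hence b : (¬A ⊔ C): entailed.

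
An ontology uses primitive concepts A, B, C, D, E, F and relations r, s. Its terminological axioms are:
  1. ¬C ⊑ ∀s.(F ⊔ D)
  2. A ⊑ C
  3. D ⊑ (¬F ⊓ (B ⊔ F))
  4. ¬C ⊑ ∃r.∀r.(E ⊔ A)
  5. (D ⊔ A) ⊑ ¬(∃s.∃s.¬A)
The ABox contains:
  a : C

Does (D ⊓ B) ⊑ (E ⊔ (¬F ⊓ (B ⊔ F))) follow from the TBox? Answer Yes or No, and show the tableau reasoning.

Yes

1. (D ⊓ B) ⊑ (E ⊔ (¬F ⊓ (B ⊔ F)))  ⇔  ((D ⊓ B) ⊓ (¬E ⊓ (F ⊔ (¬B ⊓ ¬F)))) unsat w.r.t. T
   all branches close; clash {B, ¬B} at x₀
2. Hence (D ⊓ B) ⊑ (E ⊔ (¬F ⊓ (B ⊔ F))): entailed.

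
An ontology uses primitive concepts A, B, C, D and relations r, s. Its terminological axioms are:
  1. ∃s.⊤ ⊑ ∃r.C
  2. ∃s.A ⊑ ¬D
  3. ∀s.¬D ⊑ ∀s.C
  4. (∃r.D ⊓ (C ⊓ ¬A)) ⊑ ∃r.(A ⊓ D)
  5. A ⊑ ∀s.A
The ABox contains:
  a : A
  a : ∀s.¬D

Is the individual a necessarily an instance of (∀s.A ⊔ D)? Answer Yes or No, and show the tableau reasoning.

1. a : (∀s.A ⊔ D)?  L(a) = {A, ∀s.¬D} ∪ {(∃s.¬A ⊓ ¬D)}
   clash {A, ¬A} at an ∃-successor — a ∈ (∀s.A ⊔ D)
2. Hence a : (∀s.A ⊔ D): entailed.

Yes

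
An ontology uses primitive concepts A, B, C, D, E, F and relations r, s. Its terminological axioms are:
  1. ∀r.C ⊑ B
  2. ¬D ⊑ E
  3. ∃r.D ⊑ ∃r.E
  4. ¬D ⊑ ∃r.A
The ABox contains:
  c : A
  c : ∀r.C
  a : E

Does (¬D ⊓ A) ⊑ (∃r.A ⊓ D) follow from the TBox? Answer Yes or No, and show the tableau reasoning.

No

1. (¬D ⊓ A) ⊑ (∃r.A ⊓ D)  ⇔  ((¬D ⊓ A) ⊓ (∀r.¬A ⊔ ¬D)) unsat w.r.t. T
   apply at x₀: ¬D⊑E; ¬D⊑∃r.A
   open: L(x₀) ⊇ {A, E, ¬D, ∀r.¬D, ∃r.A, …} (+ ∃-successors)
2. Hence (¬D ⊓ A) ⊑ (∃r.A ⊓ D): not entailed.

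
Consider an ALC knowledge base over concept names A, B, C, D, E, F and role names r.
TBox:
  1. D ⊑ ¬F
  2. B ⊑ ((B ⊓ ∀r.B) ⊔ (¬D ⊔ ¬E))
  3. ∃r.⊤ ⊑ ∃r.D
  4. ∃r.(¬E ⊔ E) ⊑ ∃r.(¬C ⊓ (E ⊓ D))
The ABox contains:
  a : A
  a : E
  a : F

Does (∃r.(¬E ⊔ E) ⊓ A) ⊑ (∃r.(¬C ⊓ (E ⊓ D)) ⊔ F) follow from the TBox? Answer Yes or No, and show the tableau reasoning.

1. (∃r.(¬E ⊔ E) ⊓ A) ⊑ (∃r.(¬C ⊓ (E ⊓ D)) ⊔ F)  ⇔  ((∃r.(¬E ⊔ E) ⊓ A) ⊓ (∀r.(C ⊔ (¬E ⊔ ¬D)) ⊓ ¬F)) unsat w.r.t. T
   all branches close; clash {D, ¬D} at an ∃-successor
2. Hence (∃r.(¬E ⊔ E) ⊓ A) ⊑ (∃r.(¬C ⊓ (E ⊓ D)) ⊔ F): entailed.

Yes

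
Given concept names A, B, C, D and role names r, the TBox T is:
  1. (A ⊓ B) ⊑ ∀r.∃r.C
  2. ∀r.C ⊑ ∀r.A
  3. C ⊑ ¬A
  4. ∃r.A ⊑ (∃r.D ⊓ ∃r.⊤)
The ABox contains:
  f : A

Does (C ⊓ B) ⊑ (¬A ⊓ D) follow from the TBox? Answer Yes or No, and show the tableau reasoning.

No

1. (C ⊓ B) ⊑ (¬A ⊓ D)  ⇔  ((C ⊓ B) ⊓ (A ⊔ ¬D)) unsat w.r.t. T
   apply at x₀: C⊑¬A
   open: L(x₀) ⊇ {B, C, ¬A, ¬D, ∀r.¬A, …} (+ ∃-successors)
2. Hence (C ⊓ B) ⊑ (¬A ⊓ D): not entailed.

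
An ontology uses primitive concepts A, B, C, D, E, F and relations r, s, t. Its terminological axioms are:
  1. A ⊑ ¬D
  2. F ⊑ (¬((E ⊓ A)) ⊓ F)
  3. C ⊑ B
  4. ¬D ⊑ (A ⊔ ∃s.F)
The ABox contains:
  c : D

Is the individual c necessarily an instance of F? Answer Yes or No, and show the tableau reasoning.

1. c : F?  L(c) = {D} ∪ {¬F}
   open: L(c) ⊇ {D, ¬A, ¬C, ¬F} — c ∉ F possible
2. Hence c : F: not entailed.

No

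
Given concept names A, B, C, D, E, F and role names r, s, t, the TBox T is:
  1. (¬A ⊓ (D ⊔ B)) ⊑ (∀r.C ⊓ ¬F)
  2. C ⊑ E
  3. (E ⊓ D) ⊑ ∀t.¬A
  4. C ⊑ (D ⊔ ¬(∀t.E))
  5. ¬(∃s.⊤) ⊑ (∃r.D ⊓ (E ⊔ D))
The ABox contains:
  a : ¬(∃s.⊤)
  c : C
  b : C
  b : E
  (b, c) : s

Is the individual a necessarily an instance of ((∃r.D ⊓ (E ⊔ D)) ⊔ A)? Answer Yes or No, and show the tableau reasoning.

1. a : ((∃r.D ⊓ (E ⊔ D)) ⊔ A)?  L(a) = {¬(∃s.⊤)} ∪ {((∀r.¬D ⊔ (¬E ⊓ ¬D)) ⊓ ¬A)}
   clash {E, ¬E} at a — a ∈ ((∃r.D ⊓ (E ⊔ D)) ⊔ A)
2. Hence a : ((∃r.D ⊓ (E ⊔ D)) ⊔ A): entailed.

Yes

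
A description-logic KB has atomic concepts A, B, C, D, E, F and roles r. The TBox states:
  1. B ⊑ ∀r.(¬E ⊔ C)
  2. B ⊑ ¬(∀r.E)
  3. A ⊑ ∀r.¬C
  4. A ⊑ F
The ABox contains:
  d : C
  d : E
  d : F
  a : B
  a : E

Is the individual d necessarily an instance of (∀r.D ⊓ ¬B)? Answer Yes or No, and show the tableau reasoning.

1. d : (∀r.D ⊓ ¬B)?  L(d) = {C, E, F} ∪ {(∃r.¬D ⊔ B)}
   open: L(d) ⊇ {C, E, F, ¬A, ¬B, …} (+ ∃-successors) — d ∉ (∀r.D ⊓ ¬B) possible
2. Hence d : (∀r.D ⊓ ¬B): not entailed.

No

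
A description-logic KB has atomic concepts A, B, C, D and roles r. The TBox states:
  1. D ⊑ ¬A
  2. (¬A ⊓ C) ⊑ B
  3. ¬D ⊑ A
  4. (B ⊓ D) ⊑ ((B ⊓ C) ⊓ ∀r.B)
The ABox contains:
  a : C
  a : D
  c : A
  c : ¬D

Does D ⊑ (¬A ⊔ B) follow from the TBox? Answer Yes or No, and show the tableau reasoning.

Yes

1. D ⊑ (¬A ⊔ B)  ⇔  (D ⊓ (A ⊓ ¬B)) unsat w.r.t. T
   all branches close; clash {A, ¬A} at x₀
2. Hence D ⊑ (¬A ⊔ B): entailed.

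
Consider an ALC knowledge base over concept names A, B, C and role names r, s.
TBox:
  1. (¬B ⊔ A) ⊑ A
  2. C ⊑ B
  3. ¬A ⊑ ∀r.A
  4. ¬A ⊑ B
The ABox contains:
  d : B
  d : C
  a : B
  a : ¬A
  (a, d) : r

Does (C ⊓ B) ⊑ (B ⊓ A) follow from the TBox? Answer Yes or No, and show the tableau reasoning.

1. (C ⊓ B) ⊑ (B ⊓ A)  ⇔  ((C ⊓ B) ⊓ (¬B ⊔ ¬A)) unsat w.r.t. T
   open: L(x₀) ⊇ {B, C, ¬A, ∀r.A}
2. Hence (C ⊓ B) ⊑ (B ⊓ A): not entailed.

No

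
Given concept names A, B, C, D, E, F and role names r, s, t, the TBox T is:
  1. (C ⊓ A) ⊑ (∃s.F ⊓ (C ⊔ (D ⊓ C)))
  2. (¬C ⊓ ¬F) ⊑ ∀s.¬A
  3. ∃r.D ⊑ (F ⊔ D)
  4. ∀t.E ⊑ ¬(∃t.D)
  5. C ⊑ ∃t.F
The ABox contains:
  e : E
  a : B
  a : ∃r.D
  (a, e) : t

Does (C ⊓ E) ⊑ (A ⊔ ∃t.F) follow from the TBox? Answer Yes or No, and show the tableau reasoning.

1. (C ⊓ E) ⊑ (A ⊔ ∃t.F)  ⇔  ((C ⊓ E) ⊓ (¬A ⊓ ∀t.¬F)) unsat w.r.t. T
   all branches close; clash {F, ¬F} at an ∃-successor
2. Hence (C ⊓ E) ⊑ (A ⊔ ∃t.F): entailed.

Yes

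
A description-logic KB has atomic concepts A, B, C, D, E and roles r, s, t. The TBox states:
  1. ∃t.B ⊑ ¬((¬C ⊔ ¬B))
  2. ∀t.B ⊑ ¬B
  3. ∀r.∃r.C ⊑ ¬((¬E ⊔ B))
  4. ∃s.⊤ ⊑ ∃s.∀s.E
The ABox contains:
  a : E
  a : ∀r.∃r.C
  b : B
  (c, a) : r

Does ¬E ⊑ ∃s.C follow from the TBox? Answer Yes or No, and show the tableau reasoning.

1. ¬E ⊑ ∃s.C  ⇔  (¬E ⊓ ∀s.¬C) unsat w.r.t. T
   open: L(x₀) ⊇ {¬E, ∀s.¬C, ∀s.⊥, ∀t.¬B, ∃r.∀r.¬C, …} (+ ∃-successors)
2. Hence ¬E ⊑ ∃s.C: not entailed.

No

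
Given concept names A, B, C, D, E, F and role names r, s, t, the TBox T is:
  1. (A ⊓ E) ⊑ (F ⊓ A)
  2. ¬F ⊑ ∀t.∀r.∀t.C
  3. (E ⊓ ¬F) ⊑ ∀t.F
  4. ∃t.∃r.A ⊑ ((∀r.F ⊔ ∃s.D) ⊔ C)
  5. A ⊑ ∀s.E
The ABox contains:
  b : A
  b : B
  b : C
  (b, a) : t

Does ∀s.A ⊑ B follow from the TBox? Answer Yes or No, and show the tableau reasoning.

No

1. ∀s.A ⊑ B  ⇔  (∀s.A ⊓ ¬B) unsat w.r.t. T
   open: L(x₀) ⊇ {F, ¬A, ¬B, ¬E, ∀s.A, …}
2. Hence ∀s.A ⊑ B: not entailed.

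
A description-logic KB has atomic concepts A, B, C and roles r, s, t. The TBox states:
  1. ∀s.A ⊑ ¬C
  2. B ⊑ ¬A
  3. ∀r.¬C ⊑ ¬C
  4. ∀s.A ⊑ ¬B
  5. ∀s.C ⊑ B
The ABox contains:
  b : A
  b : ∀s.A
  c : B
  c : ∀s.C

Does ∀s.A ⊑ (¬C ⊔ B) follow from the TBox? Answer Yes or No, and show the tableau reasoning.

Yes

1. ∀s.A ⊑ (¬C ⊔ B)  ⇔  (∀s.A ⊓ (C ⊓ ¬B)) unsat w.r.t. T
   all branches close; clash {C, ¬C} at x₀
2. Hence ∀s.A ⊑ (¬C ⊔ B): entailed.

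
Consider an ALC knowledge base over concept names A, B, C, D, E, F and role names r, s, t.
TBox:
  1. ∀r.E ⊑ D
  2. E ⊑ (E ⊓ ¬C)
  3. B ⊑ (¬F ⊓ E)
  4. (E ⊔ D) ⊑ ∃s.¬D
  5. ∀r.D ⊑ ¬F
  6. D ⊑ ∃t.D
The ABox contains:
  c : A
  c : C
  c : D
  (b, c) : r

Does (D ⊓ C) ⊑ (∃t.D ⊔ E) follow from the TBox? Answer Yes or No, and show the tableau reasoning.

Yes

1. (D ⊓ C) ⊑ (∃t.D ⊔ E)  ⇔  ((D ⊓ C) ⊓ (∀t.¬D ⊓ ¬E)) unsat w.r.t. T
   all branches close; clash {E, ¬E} at x₀
2. Hence (D ⊓ C) ⊑ (∃t.D ⊔ E): entailed.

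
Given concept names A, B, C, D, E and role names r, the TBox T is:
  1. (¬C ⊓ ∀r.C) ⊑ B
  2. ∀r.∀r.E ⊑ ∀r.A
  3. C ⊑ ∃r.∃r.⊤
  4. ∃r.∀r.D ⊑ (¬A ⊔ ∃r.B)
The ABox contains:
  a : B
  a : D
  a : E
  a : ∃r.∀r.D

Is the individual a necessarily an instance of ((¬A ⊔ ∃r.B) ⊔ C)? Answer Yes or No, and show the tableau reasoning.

Yes

1. a : ((¬A ⊔ ∃r.B) ⊔ C)?  L(a) = {B, D, E, ∃r.∀r.D} ∪ {((A ⊓ ∀r.¬B) ⊓ ¬C)}
   clash {B, ¬B} at an ∃-successor — a ∈ ((¬A ⊔ ∃r.B) ⊔ C)
2. Hence a : ((¬A ⊔ ∃r.B) ⊔ C): entailed.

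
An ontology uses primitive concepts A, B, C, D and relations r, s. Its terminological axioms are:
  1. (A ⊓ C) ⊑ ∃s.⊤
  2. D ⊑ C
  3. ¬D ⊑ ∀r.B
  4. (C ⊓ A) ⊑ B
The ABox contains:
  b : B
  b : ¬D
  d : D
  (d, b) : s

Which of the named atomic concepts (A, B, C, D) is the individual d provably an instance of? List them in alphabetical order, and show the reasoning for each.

1. d : A?  L(d) = {D} ∪ {¬A}
   apply at d: D⊑C
   open: L(d) ⊇ {C, D, ¬A} — d ∉ A possible
2. d : B?  L(d) = {D} ∪ {¬B}
   apply at d: D⊑C
   open: L(d) ⊇ {C, D, ¬A, ¬B} — d ∉ B possible
3. d : C?  L(d) = {D} ∪ {¬C}
   clash {C, ¬C} at d — d ∈ C
4. d : D?  L(d) = {D} ∪ {¬D}
   clash {D, ¬D} at d — d ∈ D
5. Entailed for d: {C, D}

{C, D}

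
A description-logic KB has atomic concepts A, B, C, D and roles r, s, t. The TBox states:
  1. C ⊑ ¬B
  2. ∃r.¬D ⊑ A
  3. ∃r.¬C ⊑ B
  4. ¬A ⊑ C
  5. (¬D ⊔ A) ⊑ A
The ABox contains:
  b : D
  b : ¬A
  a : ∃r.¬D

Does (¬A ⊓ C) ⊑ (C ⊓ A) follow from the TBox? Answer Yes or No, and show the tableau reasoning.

No

1. (¬A ⊓ C) ⊑ (C ⊓ A)  ⇔  ((¬A ⊓ C) ⊓ (¬C ⊔ ¬A)) unsat w.r.t. T
   apply at x₀: C⊑¬B
   open: L(x₀) ⊇ {C, D, ¬A, ¬B, ∀r.C, …}
2. Hence (¬A ⊓ C) ⊑ (C ⊓ A): not entailed.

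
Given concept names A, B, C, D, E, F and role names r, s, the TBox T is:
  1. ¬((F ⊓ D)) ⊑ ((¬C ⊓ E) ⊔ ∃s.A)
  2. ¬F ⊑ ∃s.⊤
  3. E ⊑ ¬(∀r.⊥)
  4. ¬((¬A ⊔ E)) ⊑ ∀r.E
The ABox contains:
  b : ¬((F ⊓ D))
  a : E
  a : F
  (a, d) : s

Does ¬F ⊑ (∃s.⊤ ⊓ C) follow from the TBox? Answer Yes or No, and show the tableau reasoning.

No

1. ¬F ⊑ (∃s.⊤ ⊓ C)  ⇔  (¬F ⊓ (∀s.⊥ ⊔ ¬C)) unsat w.r.t. T
   apply at x₀: ¬F⊑∃s.⊤
   open: L(x₀) ⊇ {¬A, ¬C, ¬E, ¬F, ∃s.A, …} (+ ∃-successors)
2. Hence ¬F ⊑ (∃s.⊤ ⊓ C): not entailed.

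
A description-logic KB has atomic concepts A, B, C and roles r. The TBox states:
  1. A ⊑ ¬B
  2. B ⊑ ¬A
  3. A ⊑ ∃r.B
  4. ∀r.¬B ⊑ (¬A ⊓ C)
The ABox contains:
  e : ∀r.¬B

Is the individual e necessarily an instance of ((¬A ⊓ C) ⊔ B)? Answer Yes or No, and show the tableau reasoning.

Yes

1. e : ((¬A ⊓ C) ⊔ B)?  L(e) = {∀r.¬B} ∪ {((A ⊔ ¬C) ⊓ ¬B)}
   clash {B, ¬B} at an ∃-successor — e ∈ ((¬A ⊓ C) ⊔ B)
2. Hence e : ((¬A ⊓ C) ⊔ B): entailed.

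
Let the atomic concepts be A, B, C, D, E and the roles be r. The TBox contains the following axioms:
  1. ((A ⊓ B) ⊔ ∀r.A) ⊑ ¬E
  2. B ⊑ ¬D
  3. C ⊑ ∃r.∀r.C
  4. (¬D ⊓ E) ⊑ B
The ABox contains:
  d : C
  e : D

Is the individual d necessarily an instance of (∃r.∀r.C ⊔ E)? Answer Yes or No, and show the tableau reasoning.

Yes

1. d : (∃r.∀r.C ⊔ E)?  L(d) = {C} ∪ {(∀r.∃r.¬C ⊓ ¬E)}
   clash {C, ¬C} at an ∃-successor — d ∈ (∃r.∀r.C ⊔ E)
2. Hence d : (∃r.∀r.C ⊔ E): entailed.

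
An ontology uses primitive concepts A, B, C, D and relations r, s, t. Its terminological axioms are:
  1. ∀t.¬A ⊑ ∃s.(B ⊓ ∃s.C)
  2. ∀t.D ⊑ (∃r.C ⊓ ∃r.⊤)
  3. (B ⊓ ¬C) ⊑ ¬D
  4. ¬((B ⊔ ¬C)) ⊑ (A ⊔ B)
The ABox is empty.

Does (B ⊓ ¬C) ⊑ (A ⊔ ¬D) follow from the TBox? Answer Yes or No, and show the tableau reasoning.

Yes

1. (B ⊓ ¬C) ⊑ (A ⊔ ¬D)  ⇔  ((B ⊓ ¬C) ⊓ (¬A ⊓ D)) unsat w.r.t. T
   all branches close; clash {D, ¬D} at x₀
2. Hence (B ⊓ ¬C) ⊑ (A ⊔ ¬D): entailed.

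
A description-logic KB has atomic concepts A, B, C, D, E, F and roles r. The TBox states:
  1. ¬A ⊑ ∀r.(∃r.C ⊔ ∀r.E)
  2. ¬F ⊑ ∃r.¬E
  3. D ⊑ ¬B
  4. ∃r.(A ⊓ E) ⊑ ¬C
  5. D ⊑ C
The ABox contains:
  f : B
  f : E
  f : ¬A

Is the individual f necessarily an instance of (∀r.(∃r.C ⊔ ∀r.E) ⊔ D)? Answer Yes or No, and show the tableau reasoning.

1. f : (∀r.(∃r.C ⊔ ∀r.E) ⊔ D)?  L(f) = {B, E, ¬A} ∪ {(∃r.(∀r.¬C ⊓ ∃r.¬E) ⊓ ¬D)}
   clash {C, ¬C} at an ∃-successor — f ∈ (∀r.(∃r.C ⊔ ∀r.E) ⊔ D)
2. Hence f : (∀r.(∃r.C ⊔ ∀r.E) ⊔ D): entailed.

Yes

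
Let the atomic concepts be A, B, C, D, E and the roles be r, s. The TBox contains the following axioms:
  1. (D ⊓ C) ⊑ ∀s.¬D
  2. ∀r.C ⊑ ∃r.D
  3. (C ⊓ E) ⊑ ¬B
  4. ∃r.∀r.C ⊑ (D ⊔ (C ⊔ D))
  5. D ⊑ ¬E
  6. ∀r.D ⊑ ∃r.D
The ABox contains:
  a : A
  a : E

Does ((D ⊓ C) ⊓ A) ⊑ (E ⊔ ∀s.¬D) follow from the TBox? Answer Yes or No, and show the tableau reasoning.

Yes

1. ((D ⊓ C) ⊓ A) ⊑ (E ⊔ ∀s.¬D)  ⇔  (((D ⊓ C) ⊓ A) ⊓ (¬E ⊓ ∃s.D)) unsat w.r.t. T
   all branches close; clash {D, ¬D} at an ∃-successor
2. Hence ((D ⊓ C) ⊓ A) ⊑ (E ⊔ ∀s.¬D): entailed.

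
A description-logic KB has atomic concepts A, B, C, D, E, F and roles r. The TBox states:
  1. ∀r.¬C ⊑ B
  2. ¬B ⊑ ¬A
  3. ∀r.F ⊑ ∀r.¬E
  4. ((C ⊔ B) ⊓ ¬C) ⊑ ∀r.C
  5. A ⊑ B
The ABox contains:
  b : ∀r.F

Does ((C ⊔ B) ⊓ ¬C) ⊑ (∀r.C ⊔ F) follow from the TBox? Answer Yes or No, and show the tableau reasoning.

Yes

1. ((C ⊔ B) ⊓ ¬C) ⊑ (∀r.C ⊔ F)  ⇔  (((C ⊔ B) ⊓ ¬C) ⊓ (∃r.¬C ⊓ ¬F)) unsat w.r.t. T
   all branches close; clash {C, ¬C} at an ∃-successor
2. Hence ((C ⊔ B) ⊓ ¬C) ⊑ (∀r.C ⊔ F): entailed.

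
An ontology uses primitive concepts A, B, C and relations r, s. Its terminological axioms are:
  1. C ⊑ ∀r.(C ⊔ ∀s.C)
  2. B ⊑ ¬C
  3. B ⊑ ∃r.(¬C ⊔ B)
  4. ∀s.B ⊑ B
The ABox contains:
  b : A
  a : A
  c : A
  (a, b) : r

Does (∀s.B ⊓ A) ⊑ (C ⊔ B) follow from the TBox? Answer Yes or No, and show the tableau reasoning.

Yes

1. (∀s.B ⊓ A) ⊑ (C ⊔ B)  ⇔  ((∀s.B ⊓ A) ⊓ (¬C ⊓ ¬B)) unsat w.r.t. T
   all branches close; clash {B, ¬B} at x₀
2. Hence (∀s.B ⊓ A) ⊑ (C ⊔ B): entailed.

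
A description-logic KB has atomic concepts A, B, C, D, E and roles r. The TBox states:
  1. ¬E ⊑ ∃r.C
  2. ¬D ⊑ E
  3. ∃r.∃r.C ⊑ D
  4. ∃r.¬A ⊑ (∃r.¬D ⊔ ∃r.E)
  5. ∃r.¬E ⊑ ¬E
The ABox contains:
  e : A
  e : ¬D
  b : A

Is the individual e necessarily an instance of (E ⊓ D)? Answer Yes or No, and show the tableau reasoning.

1. e : (E ⊓ D)?  L(e) = {A, ¬D} ∪ {(¬E ⊔ ¬D)}
   apply at e: ¬D⊑E
   open: L(e) ⊇ {A, E, ¬D, ∀r.A, ∀r.E, …} — e ∉ (E ⊓ D) possible
2. Hence e : (E ⊓ D): not entailed.

No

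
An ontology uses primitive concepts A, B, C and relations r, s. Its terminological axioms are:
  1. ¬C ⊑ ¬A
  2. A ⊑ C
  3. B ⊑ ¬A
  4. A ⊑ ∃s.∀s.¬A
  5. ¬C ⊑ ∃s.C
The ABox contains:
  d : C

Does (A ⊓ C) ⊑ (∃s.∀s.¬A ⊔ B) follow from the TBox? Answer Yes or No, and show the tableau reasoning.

1. (A ⊓ C) ⊑ (∃s.∀s.¬A ⊔ B)  ⇔  ((A ⊓ C) ⊓ (∀s.∃s.A ⊓ ¬B)) unsat w.r.t. T
   all branches close; clash {A, ¬A} at an ∃-successor
2. Hence (A ⊓ C) ⊑ (∃s.∀s.¬A ⊔ B): entailed.

Yes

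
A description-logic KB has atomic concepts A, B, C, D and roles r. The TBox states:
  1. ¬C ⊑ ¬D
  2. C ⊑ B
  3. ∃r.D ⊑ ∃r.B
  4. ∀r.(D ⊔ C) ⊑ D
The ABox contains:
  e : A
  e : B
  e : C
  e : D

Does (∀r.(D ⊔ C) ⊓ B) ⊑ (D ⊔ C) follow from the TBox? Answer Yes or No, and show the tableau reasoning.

1. (∀r.(D ⊔ C) ⊓ B) ⊑ (D ⊔ C)  ⇔  ((∀r.(D ⊔ C) ⊓ B) ⊓ (¬D ⊓ ¬C)) unsat w.r.t. T
   all branches close; clash {D, ¬D} at x₀
2. Hence (∀r.(D ⊔ C) ⊓ B) ⊑ (D ⊔ C): entailed.

Yes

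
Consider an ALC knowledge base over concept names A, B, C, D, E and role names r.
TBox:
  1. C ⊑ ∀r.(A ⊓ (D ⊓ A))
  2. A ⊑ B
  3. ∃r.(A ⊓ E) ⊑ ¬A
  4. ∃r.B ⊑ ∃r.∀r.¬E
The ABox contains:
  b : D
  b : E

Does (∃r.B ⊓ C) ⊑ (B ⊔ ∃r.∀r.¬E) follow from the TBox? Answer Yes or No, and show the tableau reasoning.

Yes

1. (∃r.B ⊓ C) ⊑ (B ⊔ ∃r.∀r.¬E)  ⇔  ((∃r.B ⊓ C) ⊓ (¬B ⊓ ∀r.∃r.E)) unsat w.r.t. T
   all branches close; clash {B, ¬B} at x₀
2. Hence (∃r.B ⊓ C) ⊑ (B ⊔ ∃r.∀r.¬E): entailed.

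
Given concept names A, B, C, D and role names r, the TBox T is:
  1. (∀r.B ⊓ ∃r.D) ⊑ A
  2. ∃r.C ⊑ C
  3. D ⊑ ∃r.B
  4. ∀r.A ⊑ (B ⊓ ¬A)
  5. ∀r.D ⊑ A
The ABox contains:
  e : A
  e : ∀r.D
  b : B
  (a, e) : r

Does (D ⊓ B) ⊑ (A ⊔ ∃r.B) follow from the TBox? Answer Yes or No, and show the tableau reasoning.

1. (D ⊓ B) ⊑ (A ⊔ ∃r.B)  ⇔  ((D ⊓ B) ⊓ (¬A ⊓ ∀r.¬B)) unsat w.r.t. T
   all branches close; clash {A, ¬A} at x₀
2. Hence (D ⊓ B) ⊑ (A ⊔ ∃r.B): entailed.

Yes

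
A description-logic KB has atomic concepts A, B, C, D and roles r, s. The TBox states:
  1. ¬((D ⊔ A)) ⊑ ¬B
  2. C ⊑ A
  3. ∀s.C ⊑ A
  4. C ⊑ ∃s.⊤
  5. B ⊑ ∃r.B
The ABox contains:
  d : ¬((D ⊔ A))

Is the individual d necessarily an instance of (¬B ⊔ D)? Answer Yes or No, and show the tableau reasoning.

Yes

1. d : (¬B ⊔ D)?  L(d) = {¬((D ⊔ A))} ∪ {(B ⊓ ¬D)}
   clash {B, ¬B} at d — d ∈ (¬B ⊔ D)
2. Hence d : (¬B ⊔ D): entailed.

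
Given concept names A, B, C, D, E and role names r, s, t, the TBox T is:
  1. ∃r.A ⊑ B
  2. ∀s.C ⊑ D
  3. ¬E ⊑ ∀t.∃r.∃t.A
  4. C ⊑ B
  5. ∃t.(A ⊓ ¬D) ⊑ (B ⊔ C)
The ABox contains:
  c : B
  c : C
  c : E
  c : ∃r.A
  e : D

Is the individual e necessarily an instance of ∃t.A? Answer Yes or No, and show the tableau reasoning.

1. e : ∃t.A?  L(e) = {D} ∪ {∀t.¬A}
   open: L(e) ⊇ {D, E, ¬C, ∀r.¬A, ∀t.(¬A ⊔ D), …} — e ∉ ∃t.A possible
2. Hence e : ∃t.A: not entailed.

No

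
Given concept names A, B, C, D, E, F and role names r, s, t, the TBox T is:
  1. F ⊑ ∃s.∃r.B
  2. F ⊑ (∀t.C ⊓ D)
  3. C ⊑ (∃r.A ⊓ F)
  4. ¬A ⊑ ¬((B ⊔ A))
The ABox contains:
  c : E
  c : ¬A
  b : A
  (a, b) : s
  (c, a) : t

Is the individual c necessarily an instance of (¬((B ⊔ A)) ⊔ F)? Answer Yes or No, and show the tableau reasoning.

1. c : (¬((B ⊔ A)) ⊔ F)?  L(c) = {E, ¬A} ∪ {((B ⊔ A) ⊓ ¬F)}
   clash {A, ¬A} at c — c ∈ (¬((B ⊔ A)) ⊔ F)
2. Hence c : (¬((B ⊔ A)) ⊔ F): entailed.

Yes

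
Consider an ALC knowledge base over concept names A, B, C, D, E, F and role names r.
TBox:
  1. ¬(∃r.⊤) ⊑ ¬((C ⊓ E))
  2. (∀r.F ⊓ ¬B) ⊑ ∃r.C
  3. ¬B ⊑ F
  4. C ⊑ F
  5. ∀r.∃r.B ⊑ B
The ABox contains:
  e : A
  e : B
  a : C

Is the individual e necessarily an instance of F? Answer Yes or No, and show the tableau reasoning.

1. e : F?  L(e) = {A, B} ∪ {¬F}
   open: L(e) ⊇ {A, B, ¬C, ¬F, ∃r.⊤} (+ ∃-successors) — e ∉ F possible
2. Hence e : F: not entailed.

No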